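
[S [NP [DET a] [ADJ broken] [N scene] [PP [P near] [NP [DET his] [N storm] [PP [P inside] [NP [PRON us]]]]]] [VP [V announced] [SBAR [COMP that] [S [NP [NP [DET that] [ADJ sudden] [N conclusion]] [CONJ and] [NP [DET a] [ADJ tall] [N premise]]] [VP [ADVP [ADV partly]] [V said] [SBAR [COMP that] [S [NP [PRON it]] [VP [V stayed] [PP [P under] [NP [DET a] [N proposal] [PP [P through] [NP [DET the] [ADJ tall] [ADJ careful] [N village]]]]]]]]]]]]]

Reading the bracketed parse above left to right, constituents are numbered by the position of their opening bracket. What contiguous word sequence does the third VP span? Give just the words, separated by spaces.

stayed under a proposal through the tall careful village

Opening `[VP` markers occur at word positions 9, 18, 22; the third of these opens the constituent [VP stayed under a proposal through the tall careful village].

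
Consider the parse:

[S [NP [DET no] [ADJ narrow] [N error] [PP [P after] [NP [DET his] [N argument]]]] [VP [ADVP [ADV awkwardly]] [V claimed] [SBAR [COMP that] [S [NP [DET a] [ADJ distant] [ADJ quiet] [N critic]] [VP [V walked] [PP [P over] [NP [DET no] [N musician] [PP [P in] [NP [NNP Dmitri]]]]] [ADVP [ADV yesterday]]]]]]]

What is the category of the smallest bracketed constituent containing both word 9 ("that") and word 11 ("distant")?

SBAR

Both words fall inside [SBAR that a distant quiet critic walked over no musician in Dmitri yesterday] (words 9–20), and no smaller constituent contains them both. Label: SBAR.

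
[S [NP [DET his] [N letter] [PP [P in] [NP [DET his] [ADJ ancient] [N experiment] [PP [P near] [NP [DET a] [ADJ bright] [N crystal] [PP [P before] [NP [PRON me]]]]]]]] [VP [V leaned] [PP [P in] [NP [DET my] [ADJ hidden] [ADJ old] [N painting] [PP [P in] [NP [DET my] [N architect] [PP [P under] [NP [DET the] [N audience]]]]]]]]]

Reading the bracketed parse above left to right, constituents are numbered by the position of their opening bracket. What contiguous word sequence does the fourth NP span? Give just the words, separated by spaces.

Opening `[NP` markers occur at word positions 1, 4, 8, 12, 15, 20, 23; the fourth of these opens the constituent [NP me].

me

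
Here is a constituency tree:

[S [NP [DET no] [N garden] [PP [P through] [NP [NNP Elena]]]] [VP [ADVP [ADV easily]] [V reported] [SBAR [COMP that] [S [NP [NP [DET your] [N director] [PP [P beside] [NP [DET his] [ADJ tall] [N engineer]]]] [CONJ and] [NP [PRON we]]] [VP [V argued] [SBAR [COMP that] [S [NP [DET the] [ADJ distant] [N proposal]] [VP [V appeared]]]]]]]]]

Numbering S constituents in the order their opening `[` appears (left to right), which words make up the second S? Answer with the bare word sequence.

your director beside his tall engineer and we argued that the distant proposal appeared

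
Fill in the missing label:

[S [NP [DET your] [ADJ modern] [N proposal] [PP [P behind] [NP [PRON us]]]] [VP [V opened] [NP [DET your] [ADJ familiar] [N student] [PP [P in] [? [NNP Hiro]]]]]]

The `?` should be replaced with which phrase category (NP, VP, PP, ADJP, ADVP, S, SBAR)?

The `?` node immediately contains: NNP 'Hiro'. That is the internal structure of a noun phrase, so the label is NP.

NP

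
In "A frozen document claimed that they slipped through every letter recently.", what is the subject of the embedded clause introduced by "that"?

they

"they" is the NP that combines with the VP headed by "slipped" to form the embedded clause introduced by "that" — the subject.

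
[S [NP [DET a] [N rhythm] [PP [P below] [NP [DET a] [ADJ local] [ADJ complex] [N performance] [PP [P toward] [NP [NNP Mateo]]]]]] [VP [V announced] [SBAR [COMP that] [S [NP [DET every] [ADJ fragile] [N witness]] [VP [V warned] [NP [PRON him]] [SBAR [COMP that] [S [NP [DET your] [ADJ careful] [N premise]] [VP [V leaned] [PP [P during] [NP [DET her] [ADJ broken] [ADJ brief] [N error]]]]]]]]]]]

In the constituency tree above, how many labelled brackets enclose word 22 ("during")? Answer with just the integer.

10

Counting open brackets not yet closed at "during": [S [VP [SBAR [S [VP [SBAR [S [VP [PP [P = 10.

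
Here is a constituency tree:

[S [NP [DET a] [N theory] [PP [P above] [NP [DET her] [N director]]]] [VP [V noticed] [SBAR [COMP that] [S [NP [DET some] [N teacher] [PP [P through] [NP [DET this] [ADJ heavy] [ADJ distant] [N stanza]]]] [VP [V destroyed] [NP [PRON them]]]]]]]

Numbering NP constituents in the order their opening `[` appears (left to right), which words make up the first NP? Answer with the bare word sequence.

a theory above her director

In left-to-right order the NP constituents are "a theory above her director"; "her director"; "some teacher through this heavy distant stanza"; "this heavy distant stanza"; "them". Number 1 is "a theory above her director".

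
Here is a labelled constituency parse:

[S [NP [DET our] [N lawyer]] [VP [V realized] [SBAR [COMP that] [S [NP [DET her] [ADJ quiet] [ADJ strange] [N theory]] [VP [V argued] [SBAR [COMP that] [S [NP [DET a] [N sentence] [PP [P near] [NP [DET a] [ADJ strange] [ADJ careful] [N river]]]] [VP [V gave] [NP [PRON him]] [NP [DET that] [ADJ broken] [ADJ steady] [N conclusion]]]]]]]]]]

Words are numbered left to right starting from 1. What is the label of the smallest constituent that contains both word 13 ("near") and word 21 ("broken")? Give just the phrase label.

Word 13 lies under S → VP → SBAR → S → VP → SBAR → S → NP → PP → P; word 21 lies under S → VP → SBAR → S → VP → SBAR → S → VP → NP → ADJ. The lowest shared node is the S.

S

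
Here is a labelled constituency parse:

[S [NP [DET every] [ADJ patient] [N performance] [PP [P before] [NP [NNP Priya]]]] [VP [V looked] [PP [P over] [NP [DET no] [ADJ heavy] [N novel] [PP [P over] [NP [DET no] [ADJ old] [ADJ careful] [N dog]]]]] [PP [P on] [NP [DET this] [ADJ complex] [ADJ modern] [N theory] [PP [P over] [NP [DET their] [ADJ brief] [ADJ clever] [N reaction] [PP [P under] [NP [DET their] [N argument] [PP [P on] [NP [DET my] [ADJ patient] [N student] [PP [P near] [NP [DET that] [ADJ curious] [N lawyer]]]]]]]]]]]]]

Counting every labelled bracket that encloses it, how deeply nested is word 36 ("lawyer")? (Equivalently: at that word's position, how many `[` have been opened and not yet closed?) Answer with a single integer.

Path from the root down to the word: S → VP → PP → NP → PP → NP → PP → NP → PP → NP → PP → NP → N. That is 13 enclosing brackets.

13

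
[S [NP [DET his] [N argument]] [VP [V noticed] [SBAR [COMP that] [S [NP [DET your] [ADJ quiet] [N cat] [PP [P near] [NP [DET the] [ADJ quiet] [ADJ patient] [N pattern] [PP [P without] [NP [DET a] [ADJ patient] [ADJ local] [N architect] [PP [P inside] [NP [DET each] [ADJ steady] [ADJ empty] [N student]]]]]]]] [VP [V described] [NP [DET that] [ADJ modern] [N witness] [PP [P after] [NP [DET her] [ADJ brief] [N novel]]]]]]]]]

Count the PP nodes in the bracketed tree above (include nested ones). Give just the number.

4

Scanning left to right, an opening `[PP` appears at word positions 8, 13, 18, 27 — 4 in total.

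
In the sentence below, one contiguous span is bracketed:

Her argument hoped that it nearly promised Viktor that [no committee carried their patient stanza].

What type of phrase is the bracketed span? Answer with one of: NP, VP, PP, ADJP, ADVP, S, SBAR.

"carried" is the head of the bracketed span, so the span is a clause: S.

S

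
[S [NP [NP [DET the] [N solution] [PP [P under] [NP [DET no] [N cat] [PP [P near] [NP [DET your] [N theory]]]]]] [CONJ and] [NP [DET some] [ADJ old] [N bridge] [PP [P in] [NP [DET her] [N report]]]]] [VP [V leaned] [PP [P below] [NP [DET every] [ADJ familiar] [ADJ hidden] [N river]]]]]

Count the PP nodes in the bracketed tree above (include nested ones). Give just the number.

4

Scanning left to right, an opening `[PP` appears at word positions 3, 6, 13, 17 — 4 in total.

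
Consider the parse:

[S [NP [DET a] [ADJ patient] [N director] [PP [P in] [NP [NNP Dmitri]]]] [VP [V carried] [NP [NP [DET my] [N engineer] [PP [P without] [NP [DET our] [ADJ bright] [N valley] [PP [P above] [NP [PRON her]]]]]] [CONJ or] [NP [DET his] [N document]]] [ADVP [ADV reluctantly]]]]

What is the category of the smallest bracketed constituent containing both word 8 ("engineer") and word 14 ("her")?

NP

Word 8 lies under S → VP → NP → NP → N; word 14 lies under S → VP → NP → NP → PP → NP → PP → NP → PRON. The lowest shared node is the NP.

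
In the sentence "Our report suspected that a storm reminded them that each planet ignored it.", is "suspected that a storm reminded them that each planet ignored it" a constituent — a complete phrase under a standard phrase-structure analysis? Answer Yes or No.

Yes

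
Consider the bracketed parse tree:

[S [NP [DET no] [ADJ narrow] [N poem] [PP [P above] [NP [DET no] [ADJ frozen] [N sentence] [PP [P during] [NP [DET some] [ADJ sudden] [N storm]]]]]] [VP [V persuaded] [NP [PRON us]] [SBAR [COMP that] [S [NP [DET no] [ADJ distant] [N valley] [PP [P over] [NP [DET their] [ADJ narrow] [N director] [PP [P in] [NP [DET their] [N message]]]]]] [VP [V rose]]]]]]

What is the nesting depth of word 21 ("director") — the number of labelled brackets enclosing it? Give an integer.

8

Path from the root down to the word: S → VP → SBAR → S → NP → PP → NP → N. That is 8 enclosing brackets.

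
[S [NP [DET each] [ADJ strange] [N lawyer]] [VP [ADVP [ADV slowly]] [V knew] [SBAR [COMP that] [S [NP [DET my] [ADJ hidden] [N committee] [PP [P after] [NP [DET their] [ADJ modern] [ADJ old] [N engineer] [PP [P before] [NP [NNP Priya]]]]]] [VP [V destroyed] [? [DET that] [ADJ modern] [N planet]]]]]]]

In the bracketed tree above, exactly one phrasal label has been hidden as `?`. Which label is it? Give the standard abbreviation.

NP

A constituent whose immediate children are DET 'that', ADJ 'modern', N 'planet' is a noun phrase: NP.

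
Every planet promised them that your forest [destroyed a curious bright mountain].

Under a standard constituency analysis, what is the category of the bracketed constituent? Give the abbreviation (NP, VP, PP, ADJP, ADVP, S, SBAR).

VP

The bracketed span "destroyed a curious bright mountain" is headed by "destroyed", making it a verb phrase (VP).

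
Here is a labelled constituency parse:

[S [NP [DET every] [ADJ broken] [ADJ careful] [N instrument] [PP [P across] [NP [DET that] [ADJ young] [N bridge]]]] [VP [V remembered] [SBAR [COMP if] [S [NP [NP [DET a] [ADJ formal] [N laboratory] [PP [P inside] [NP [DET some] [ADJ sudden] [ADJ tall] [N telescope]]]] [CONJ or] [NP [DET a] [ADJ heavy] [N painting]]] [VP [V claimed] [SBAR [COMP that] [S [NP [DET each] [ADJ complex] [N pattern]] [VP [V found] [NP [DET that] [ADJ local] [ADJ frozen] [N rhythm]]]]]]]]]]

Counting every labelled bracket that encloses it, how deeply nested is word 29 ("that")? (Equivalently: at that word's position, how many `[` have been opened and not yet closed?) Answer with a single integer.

10

Path from the root down to the word: S → VP → SBAR → S → VP → SBAR → S → VP → NP → DET. That is 10 enclosing brackets.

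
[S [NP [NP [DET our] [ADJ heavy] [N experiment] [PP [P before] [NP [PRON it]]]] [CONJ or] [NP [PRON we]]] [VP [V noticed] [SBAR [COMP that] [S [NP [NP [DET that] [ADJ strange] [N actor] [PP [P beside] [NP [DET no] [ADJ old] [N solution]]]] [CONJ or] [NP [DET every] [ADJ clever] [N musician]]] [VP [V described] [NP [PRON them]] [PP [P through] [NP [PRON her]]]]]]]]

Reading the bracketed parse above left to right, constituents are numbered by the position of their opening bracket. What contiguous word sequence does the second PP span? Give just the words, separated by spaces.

In left-to-right order the PP constituents are "before it"; "beside no old solution"; "through her". Number 2 is "beside no old solution".

beside no old solution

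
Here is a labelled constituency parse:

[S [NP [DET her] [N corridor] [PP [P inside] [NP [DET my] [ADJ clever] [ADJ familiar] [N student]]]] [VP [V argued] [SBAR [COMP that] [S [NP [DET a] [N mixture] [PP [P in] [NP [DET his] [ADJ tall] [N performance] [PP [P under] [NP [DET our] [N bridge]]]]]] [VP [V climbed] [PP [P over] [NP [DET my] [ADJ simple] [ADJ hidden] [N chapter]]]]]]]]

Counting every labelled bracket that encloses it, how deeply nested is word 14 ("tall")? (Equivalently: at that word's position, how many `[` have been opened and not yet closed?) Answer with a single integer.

8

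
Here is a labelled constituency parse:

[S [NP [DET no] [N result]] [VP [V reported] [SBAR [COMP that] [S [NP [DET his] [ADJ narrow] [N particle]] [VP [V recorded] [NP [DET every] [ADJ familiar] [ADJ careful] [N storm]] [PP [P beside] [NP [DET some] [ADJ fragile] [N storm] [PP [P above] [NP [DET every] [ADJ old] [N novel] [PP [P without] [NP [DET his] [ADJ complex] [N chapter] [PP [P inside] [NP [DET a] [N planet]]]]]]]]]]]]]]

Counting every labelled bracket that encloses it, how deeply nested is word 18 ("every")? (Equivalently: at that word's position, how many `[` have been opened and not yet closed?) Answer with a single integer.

10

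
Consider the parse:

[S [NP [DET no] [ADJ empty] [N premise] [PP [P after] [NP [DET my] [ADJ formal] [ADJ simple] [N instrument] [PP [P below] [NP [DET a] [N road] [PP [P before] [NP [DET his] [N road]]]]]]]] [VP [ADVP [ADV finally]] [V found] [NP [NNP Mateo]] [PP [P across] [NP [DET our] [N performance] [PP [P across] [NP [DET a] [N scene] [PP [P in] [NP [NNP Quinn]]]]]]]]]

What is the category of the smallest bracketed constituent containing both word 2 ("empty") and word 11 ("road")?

NP

Both words fall inside [NP no empty premise after my formal simple instrument below a road before his road] (words 1–14), and no smaller constituent contains them both. Label: NP.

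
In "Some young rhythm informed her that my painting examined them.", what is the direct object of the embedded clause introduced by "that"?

them

Within the embedded clause introduced by "that", the direct object of "examined" is "them".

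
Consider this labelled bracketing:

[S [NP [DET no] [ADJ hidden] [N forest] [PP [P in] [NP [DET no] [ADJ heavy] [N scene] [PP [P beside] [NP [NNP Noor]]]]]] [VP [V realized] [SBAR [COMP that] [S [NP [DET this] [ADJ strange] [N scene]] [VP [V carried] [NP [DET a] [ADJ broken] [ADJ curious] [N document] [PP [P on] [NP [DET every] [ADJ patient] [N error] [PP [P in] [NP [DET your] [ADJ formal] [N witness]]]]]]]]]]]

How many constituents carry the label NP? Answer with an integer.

7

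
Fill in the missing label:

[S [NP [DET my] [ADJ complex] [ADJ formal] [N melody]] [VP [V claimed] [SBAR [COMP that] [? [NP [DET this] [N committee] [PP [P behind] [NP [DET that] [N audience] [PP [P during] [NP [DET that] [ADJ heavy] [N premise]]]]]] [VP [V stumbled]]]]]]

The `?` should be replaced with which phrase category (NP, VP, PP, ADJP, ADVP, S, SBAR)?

S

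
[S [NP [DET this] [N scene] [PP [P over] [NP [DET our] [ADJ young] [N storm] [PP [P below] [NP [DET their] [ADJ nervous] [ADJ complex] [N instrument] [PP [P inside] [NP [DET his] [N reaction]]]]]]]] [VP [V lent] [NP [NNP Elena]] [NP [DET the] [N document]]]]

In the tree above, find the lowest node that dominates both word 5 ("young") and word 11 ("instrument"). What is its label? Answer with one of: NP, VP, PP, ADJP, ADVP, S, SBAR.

NP

Word 5 lies under S → NP → PP → NP → ADJ; word 11 lies under S → NP → PP → NP → PP → NP → N. The lowest shared node is the NP.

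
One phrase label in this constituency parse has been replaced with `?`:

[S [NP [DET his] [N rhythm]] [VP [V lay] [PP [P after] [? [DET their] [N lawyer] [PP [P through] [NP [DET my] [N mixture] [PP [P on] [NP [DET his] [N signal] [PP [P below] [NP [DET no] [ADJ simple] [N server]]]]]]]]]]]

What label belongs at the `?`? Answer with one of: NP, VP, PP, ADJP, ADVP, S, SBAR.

Looking at what the `?` directly dominates — DET 'their', N 'lawyer', PP — this is a noun phrase (NP).

NP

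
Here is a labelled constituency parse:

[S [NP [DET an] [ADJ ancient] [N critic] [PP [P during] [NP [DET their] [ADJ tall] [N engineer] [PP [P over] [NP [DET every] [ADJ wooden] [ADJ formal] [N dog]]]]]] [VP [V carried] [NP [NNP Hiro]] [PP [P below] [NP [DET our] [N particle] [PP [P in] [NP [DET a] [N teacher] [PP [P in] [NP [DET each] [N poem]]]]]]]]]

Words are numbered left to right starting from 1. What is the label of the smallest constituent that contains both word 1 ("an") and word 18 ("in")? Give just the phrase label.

S

The smallest bracket enclosing both words is [S an ancient critic during their tall engineer over every wooden formal dog carried Hiro below our particle in a teacher in each poem], so the label is S.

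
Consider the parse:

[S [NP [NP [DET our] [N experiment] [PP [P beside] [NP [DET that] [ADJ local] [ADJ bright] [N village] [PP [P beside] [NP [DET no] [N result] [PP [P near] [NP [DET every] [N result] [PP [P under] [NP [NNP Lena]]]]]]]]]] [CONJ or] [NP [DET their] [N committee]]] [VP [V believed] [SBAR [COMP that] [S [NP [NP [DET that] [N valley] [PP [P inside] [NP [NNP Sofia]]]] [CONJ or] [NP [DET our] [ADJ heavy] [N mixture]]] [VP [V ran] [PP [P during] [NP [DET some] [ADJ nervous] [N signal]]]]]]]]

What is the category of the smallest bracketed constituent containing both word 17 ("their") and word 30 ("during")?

S

Both words fall inside [S our experiment beside that local bright village beside no result near every result under Lena or their committee believed that that valley inside Sofia or our heavy mixture ran during some nervous signal] (words 1–33), and no smaller constituent contains them both. Label: S.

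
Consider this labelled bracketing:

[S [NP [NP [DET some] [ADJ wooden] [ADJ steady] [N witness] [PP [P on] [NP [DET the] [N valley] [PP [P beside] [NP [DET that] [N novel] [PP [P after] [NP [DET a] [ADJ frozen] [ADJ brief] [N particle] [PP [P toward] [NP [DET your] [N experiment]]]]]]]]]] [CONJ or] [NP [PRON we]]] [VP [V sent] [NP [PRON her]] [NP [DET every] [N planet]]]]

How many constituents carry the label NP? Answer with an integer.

The NP constituents are: [NP some wooden steady witness on the valley beside that novel after a frozen brief particle toward your experiment or we]; [NP some wooden steady witness on the valley beside that novel after a frozen brief particle toward your experiment]; [NP the valley beside that novel after a frozen brief particle toward your experiment]; [NP that novel after a frozen brief particle toward your experiment]; [NP a frozen brief particle toward your experiment]; [NP your experiment] …. Total: 9.

9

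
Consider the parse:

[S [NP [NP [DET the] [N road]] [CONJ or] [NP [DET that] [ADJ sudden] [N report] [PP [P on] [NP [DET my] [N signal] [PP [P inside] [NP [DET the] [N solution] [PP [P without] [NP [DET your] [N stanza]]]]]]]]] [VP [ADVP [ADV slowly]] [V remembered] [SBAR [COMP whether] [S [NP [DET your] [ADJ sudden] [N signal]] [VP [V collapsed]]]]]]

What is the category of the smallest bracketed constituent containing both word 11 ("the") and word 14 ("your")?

NP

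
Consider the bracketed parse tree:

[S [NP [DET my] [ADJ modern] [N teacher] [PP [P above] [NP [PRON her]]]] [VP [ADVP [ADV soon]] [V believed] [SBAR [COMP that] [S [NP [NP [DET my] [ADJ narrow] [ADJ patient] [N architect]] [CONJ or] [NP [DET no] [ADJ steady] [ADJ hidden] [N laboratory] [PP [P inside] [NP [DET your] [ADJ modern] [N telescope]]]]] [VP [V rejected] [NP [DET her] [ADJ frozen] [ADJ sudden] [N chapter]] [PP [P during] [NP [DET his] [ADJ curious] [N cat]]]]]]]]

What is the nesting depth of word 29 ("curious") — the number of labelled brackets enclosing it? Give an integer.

8

Path from the root down to the word: S → VP → SBAR → S → VP → PP → NP → ADJ. That is 8 enclosing brackets.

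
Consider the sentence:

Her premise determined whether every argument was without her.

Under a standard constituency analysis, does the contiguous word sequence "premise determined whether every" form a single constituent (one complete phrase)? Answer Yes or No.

No

"premise" belongs to the noun phrase "her premise" while "every" belongs to the verb phrase "determined whether every argument was without her"; a span that runs across that boundary is not a single phrase.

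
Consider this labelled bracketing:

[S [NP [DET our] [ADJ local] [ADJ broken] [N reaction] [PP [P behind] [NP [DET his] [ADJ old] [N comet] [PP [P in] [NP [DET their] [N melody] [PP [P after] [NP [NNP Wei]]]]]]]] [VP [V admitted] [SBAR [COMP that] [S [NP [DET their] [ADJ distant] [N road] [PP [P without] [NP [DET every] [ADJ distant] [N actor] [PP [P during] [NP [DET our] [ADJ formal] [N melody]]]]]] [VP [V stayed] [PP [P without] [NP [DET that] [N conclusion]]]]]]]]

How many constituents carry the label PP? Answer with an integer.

6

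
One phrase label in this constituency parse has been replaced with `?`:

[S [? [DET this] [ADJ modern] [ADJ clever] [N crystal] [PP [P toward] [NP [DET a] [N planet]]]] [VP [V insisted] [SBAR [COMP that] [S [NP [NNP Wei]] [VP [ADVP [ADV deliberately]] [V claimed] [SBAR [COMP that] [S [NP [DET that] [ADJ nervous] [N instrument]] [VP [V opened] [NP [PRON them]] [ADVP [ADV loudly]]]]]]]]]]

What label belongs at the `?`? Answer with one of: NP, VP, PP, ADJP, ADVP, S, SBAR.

NP

A constituent whose immediate children are DET 'this', ADJ 'modern', ADJ 'clever', N 'crystal', PP is a noun phrase: NP.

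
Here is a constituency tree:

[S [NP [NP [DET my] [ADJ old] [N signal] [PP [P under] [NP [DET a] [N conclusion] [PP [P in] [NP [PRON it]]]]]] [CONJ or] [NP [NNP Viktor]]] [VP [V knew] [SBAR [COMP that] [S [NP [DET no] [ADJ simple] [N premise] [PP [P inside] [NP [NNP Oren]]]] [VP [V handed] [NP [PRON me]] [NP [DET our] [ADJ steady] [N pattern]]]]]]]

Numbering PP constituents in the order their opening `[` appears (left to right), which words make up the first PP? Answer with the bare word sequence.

under a conclusion in it

Opening `[PP` markers occur at word positions 4, 7, 16; the first of these opens the constituent [PP under a conclusion in it].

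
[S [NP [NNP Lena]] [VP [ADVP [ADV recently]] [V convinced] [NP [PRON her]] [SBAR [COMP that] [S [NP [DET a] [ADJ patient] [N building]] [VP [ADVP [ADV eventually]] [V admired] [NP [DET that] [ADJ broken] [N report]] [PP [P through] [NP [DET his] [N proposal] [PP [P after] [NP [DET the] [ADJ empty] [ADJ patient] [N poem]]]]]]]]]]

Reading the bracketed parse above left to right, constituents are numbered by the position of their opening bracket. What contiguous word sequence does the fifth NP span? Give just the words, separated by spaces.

his proposal after the empty patient poem

The NP opening brackets appear, in order, over: "Lena"; "her"; "a patient building"; "that broken report"; "his proposal after the empty patient poem"; "the empty patient poem". The fifth one spans "his proposal after the empty patient poem".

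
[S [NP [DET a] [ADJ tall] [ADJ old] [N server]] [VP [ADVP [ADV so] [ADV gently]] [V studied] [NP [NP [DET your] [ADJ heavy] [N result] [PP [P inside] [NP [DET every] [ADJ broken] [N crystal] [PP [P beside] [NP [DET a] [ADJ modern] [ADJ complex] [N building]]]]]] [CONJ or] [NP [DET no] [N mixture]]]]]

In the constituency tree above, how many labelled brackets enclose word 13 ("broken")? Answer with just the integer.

7

The word sits inside ADJ, which is inside NP, inside PP, inside NP, inside NP, inside VP, inside S — 7 brackets in all.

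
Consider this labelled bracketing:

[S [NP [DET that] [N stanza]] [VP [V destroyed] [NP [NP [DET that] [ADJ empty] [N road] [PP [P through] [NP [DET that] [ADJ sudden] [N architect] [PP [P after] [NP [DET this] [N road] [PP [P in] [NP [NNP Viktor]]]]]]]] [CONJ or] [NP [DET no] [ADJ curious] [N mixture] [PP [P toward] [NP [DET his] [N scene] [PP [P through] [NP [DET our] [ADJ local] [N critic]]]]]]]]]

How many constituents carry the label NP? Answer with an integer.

Scanning left to right, an opening `[NP` appears at word positions 1, 4, 4, 8, 12, 15, 17, 21, 24 — 9 in total.

9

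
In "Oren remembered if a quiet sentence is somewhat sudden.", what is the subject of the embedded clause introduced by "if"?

"a quiet sentence" is the NP that combines with the VP headed by "is" to form the embedded clause introduced by "if" — the subject.

a quiet sentence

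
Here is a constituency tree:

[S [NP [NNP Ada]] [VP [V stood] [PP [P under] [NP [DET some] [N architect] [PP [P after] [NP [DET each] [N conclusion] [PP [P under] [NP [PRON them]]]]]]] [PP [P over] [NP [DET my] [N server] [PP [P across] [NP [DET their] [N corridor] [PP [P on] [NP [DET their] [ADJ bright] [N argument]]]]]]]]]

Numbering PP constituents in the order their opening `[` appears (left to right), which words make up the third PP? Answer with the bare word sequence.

under them

Opening `[PP` markers occur at word positions 3, 6, 9, 11, 14, 17; the third of these opens the constituent [PP under them].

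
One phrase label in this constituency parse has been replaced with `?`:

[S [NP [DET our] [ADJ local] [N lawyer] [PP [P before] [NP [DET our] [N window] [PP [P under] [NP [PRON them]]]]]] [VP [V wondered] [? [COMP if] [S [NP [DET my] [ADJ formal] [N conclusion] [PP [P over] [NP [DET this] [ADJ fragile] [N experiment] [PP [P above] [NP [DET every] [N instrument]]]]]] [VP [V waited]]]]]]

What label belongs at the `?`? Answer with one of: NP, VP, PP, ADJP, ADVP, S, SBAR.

The `?` node immediately contains: COMP 'if', S. That is the internal structure of a subordinate clause, so the label is SBAR.

SBAR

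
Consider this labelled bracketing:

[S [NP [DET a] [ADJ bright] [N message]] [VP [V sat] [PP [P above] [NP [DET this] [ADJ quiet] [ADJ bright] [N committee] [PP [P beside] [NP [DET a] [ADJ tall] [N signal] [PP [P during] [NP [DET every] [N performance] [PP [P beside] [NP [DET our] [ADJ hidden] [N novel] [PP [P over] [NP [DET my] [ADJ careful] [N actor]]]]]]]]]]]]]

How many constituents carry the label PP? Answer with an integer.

Scanning left to right, an opening `[PP` appears at word positions 5, 10, 14, 17, 21 — 5 in total.

5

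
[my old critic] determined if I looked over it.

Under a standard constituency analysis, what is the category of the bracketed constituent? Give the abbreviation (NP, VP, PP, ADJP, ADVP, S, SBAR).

NP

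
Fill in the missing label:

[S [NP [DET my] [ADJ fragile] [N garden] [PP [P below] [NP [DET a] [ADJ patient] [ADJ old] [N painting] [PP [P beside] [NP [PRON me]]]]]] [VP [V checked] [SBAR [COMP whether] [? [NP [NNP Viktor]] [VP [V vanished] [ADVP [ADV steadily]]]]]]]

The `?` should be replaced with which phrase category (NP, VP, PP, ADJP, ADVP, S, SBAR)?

S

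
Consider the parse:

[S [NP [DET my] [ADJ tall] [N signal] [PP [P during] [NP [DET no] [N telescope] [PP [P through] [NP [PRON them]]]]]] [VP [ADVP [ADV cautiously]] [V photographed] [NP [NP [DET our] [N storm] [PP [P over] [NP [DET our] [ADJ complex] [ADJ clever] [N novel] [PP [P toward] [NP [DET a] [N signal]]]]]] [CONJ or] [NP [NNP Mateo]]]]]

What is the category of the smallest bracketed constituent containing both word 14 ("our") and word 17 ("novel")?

NP

Word 14 lies under S → VP → NP → NP → PP → NP → DET; word 17 lies under S → VP → NP → NP → PP → NP → N. The lowest shared node is the NP.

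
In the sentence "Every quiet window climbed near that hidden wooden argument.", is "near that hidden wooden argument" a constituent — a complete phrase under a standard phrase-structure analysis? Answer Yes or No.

Yes

"near that hidden wooden argument" is exactly the prepositional phrase [PP near that hidden wooden argument], a complete constituent.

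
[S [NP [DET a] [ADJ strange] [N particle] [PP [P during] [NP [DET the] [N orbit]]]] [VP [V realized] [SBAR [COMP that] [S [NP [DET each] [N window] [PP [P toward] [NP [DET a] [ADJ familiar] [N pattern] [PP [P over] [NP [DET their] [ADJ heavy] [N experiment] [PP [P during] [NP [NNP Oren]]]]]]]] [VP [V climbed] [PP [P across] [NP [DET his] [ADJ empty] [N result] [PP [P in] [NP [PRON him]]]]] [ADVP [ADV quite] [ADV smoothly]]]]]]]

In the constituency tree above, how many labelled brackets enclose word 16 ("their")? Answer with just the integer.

The word sits inside DET, which is inside NP, inside PP, inside NP, inside PP, inside NP, inside S, inside SBAR, inside VP, inside S — 10 brackets in all.

10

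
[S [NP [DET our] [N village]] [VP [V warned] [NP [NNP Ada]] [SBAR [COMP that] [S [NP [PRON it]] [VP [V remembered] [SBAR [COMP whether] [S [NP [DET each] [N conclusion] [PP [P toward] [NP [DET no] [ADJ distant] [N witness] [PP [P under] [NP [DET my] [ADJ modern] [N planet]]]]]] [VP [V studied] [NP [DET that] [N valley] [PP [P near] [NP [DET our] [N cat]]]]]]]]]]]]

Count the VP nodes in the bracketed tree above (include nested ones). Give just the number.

3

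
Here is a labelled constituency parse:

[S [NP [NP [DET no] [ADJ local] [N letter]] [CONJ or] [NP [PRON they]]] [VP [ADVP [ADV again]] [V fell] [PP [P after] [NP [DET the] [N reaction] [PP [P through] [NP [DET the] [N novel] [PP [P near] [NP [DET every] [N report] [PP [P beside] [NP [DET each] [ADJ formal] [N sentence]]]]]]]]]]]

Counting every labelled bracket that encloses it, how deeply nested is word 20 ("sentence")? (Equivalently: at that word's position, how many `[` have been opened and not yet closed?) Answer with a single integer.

11

The word sits inside N, which is inside NP, inside PP, inside NP, inside PP, inside NP, inside PP, inside NP, inside PP, inside VP, inside S — 11 brackets in all.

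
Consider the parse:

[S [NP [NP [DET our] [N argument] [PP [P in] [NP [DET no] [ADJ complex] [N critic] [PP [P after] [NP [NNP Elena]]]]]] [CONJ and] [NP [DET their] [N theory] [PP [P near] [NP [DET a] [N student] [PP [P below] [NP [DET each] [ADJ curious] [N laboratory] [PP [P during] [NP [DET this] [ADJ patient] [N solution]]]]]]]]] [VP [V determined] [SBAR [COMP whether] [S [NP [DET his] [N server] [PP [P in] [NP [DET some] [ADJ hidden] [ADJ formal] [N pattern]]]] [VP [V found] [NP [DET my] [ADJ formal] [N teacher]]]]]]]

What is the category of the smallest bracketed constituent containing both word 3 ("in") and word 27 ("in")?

The smallest bracket enclosing both words is [S our argument in no complex critic after Elena and their theory near a student below each curious laboratory during this patient solution determined whether his server in some hidden formal pattern found my formal teacher], so the label is S.

S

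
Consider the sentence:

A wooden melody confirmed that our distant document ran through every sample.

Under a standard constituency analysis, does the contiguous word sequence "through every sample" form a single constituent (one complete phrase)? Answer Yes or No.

"through every sample" is exactly the prepositional phrase [PP through every sample], a complete constituent.

Yes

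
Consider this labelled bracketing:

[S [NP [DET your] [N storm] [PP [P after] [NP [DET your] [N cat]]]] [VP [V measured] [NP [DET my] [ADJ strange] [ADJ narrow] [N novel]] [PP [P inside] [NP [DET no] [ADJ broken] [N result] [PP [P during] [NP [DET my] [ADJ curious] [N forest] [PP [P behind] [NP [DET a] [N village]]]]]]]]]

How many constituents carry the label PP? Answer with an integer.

4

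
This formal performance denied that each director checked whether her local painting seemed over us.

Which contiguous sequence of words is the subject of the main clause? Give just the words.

this formal performance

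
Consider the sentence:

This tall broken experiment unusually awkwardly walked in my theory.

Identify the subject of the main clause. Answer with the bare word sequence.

this tall broken experiment

"this tall broken experiment" is the NP that combines with the VP headed by "walked" to form the main clause — the subject.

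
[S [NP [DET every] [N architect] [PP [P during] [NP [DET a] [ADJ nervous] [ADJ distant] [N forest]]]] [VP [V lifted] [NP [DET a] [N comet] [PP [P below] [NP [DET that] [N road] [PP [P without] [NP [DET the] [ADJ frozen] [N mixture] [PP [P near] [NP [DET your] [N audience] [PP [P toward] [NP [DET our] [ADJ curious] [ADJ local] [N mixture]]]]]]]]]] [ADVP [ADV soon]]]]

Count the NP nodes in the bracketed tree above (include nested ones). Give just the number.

7

The NP constituents are: [NP every architect during a nervous distant forest]; [NP a nervous distant forest]; [NP a comet below that road without the frozen mixture near your audience toward our curious local mixture]; [NP that road without the frozen mixture near your audience toward our curious local mixture]; [NP the frozen mixture near your audience toward our curious local mixture]; [NP your audience toward our curious local mixture] …. Total: 7.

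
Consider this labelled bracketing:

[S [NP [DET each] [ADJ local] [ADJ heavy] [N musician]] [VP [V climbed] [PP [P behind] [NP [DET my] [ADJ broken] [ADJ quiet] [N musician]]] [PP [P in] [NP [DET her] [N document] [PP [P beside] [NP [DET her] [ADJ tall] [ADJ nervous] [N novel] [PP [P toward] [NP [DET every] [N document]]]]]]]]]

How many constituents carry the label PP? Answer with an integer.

4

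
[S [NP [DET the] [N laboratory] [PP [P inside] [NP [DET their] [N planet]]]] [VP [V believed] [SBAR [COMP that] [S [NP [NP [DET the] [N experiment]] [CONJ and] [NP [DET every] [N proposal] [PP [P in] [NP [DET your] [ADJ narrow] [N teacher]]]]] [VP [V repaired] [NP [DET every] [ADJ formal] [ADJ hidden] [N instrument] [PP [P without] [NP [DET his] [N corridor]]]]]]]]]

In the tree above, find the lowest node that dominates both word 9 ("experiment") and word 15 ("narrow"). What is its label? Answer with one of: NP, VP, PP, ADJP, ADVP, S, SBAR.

NP

Both words fall inside [NP the experiment and every proposal in your narrow teacher] (words 8–16), and no smaller constituent contains them both. Label: NP.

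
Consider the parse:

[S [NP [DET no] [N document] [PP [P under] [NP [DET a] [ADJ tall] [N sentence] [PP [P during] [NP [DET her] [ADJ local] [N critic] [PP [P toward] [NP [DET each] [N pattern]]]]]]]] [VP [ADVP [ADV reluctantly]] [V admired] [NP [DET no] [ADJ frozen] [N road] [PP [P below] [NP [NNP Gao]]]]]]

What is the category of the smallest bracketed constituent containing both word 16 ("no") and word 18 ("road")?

NP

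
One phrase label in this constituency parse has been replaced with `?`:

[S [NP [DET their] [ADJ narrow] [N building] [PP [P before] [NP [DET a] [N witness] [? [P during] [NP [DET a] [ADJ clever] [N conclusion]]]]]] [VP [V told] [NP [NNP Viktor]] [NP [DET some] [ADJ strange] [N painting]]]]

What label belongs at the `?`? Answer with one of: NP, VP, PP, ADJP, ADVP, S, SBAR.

PP

A constituent whose immediate children are P 'during', NP is a prepositional phrase: PP.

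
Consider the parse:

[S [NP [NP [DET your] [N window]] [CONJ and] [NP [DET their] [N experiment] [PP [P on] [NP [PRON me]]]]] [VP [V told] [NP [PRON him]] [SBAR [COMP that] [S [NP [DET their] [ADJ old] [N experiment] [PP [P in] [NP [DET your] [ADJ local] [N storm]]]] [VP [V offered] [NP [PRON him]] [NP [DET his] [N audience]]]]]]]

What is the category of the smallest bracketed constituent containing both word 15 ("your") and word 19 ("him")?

The smallest bracket enclosing both words is [S their old experiment in your local storm offered him his audience], so the label is S.

S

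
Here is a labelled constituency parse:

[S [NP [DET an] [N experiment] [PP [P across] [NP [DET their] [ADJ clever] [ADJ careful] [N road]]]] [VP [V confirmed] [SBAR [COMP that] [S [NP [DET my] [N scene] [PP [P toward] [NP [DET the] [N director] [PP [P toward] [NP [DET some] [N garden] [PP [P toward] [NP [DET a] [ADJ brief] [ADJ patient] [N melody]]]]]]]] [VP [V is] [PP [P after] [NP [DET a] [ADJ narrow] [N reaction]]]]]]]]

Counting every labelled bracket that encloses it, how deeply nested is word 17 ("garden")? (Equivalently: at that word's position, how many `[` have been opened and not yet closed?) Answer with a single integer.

10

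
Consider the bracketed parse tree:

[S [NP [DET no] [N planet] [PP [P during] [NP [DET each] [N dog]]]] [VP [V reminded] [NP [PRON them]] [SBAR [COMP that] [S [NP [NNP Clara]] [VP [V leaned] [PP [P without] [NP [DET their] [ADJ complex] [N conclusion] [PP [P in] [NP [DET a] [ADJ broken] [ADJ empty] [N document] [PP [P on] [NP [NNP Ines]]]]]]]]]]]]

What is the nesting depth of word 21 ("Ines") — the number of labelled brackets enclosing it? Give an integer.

12

Counting open brackets not yet closed at "Ines": [S [VP [SBAR [S [VP [PP [NP [PP [NP [PP [NP [NNP = 12.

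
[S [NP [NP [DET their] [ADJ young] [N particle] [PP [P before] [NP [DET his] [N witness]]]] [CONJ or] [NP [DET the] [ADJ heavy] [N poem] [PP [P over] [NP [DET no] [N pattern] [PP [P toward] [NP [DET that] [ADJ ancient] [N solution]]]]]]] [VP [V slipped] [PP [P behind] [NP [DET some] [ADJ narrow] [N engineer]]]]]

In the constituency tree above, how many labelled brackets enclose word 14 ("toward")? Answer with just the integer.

7

The word sits inside P, which is inside PP, inside NP, inside PP, inside NP, inside NP, inside S — 7 brackets in all.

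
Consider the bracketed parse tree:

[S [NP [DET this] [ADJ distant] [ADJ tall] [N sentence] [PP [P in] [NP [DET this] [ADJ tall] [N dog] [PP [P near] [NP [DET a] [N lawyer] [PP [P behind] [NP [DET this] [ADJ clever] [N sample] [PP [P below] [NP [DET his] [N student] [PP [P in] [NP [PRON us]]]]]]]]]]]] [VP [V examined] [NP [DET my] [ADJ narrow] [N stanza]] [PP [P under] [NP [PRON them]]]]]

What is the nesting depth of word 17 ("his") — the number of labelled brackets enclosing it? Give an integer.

11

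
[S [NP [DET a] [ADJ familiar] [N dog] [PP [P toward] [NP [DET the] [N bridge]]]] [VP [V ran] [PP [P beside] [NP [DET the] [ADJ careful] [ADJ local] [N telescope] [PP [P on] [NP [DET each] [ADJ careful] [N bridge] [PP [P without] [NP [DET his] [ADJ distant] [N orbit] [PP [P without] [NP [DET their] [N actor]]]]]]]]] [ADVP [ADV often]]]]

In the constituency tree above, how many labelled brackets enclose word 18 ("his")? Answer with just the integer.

9

The word sits inside DET, which is inside NP, inside PP, inside NP, inside PP, inside NP, inside PP, inside VP, inside S — 9 brackets in all.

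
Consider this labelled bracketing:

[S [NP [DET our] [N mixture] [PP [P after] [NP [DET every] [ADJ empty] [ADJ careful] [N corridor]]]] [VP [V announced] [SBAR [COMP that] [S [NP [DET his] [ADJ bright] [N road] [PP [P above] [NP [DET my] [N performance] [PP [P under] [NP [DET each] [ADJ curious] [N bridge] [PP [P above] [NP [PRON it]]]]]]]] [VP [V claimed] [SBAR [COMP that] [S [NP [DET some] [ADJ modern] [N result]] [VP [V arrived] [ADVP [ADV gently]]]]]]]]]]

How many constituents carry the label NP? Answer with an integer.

7

The NP constituents are: [NP our mixture after every empty careful corridor]; [NP every empty careful corridor]; [NP his bright road above my performance under each curious bridge above it]; [NP my performance under each curious bridge above it]; [NP each curious bridge above it]; [NP it] …. Total: 7.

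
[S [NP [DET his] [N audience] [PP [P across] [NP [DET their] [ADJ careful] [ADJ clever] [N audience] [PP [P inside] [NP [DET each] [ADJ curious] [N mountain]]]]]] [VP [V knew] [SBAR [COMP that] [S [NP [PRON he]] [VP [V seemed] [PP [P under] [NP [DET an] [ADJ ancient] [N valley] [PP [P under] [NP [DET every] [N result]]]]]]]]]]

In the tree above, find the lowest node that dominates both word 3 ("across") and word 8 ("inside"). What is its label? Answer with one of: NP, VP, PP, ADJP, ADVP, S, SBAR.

PP

Both words fall inside [PP across their careful clever audience inside each curious mountain] (words 3–11), and no smaller constituent contains them both. Label: PP.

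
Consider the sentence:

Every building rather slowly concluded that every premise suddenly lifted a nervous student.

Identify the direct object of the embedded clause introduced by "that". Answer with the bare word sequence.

Within the embedded clause introduced by "that", the direct object of "lifted" is "a nervous student".

a nervous student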